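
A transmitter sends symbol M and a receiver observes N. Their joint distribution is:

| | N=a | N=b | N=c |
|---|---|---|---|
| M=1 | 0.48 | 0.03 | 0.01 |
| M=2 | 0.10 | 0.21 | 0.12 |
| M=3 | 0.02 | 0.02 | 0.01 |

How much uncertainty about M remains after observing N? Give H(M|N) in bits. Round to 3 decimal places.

0.846 bits

Chain rule: H(M|N) = H(M,N) − H(N).
Marginals: p(M) = (0.5200, 0.4300, 0.0500), p(N) = (0.6000, 0.2600, 0.1400).
H(M,N) = 2.1908 bits; H(N) = 1.3446 bits.
H(M|N) = 2.1908 − 1.3446 = 0.846 bits.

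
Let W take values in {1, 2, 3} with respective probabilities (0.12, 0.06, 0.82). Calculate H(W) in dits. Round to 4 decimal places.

H(W) = −Σ p·log₁₀ p.
  −(0.12)·log₁₀(0.12) = 0.11050
  −(0.06)·log₁₀(0.06) = 0.07331
  −(0.82)·log₁₀(0.82) = 0.07067
Sum: 0.11050 + 0.07331 + 0.07067 = 0.2545 dits.

0.2545 dits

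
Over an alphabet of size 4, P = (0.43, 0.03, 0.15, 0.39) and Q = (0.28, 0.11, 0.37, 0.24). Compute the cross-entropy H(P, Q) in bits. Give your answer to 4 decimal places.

1.9034 bits

H(P,Q) = −Σ p·log₂ q.
  −0.43·log₂(0.28) = 0.78970
  −0.03·log₂(0.11) = 0.09553
  −0.15·log₂(0.37) = 0.21516
  −0.39·log₂(0.24) = 0.80297
H(P,Q) = 1.9034 bits.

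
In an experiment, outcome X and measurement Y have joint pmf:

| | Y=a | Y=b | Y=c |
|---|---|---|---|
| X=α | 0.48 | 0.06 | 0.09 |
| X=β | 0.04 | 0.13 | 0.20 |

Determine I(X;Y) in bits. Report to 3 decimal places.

0.317 bits

Marginals: p(X) = (0.6300, 0.3700), p(Y) = (0.5200, 0.1900, 0.2900).
I(X;Y) = H(X) + H(Y) − H(X,Y).
H(X) = 0.9507, H(Y) = 1.4637, H(X,Y) = 2.0972.
I(X;Y) = 0.9507 + 1.4637 − 2.0972 = 0.317 bits.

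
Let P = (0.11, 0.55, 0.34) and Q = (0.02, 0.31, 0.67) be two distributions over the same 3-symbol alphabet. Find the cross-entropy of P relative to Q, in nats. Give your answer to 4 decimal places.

1.2106 nats

H(P,Q) = −Σ p·ln q.
  −0.11·ln(0.02) = 0.43032
  −0.55·ln(0.31) = 0.64415
  −0.34·ln(0.67) = 0.13616
H(P,Q) = 1.2106 nats.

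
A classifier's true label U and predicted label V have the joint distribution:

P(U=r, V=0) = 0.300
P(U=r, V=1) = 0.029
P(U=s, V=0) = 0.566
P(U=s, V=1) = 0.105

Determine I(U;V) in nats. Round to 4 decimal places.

0.0047 nats

Marginals: p(U) = (0.3290, 0.6710), p(V) = (0.8660, 0.1340).
I(U;V) = Σ p(x,y)·ln[p(x,y)/(p(x)p(y))].
  (r,0): 0.300·ln(1.0529) = 0.01548
  (r,1): 0.029·ln(0.6578) = -0.01215
  (s,0): 0.566·ln(0.9740) = -0.01489
  (s,1): 0.105·ln(1.1678) = 0.01629
Sum = 0.0047 nats.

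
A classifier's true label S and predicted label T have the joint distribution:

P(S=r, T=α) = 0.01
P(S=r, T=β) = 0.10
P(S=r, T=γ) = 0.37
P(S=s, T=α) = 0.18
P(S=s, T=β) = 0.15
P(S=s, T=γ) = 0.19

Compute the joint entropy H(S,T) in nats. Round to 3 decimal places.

H(S,T) = −Σ p(x,y)·ln p(x,y) over all 6 cells.
  cell (r,α): −0.01·ln0.01 = 0.0461
  cell (r,β): −0.10·ln0.10 = 0.2303
  cell (r,γ): −0.37·ln0.37 = 0.3679
  cell (s,α): −0.18·ln0.18 = 0.3087
  cell (s,β): −0.15·ln0.15 = 0.2846
  cell (s,γ): −0.19·ln0.19 = 0.3155
Sum = 1.553 nats.

1.553 nats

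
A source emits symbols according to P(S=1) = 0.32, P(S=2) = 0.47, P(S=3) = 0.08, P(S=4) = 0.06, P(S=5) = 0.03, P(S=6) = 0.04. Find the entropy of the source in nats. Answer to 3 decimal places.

1.324 nats

H(S) = −Σ p·ln p.
  −(0.32)·ln(0.32) = 0.3646
  −(0.47)·ln(0.47) = 0.3549
  −(0.08)·ln(0.08) = 0.2021
  −(0.06)·ln(0.06) = 0.1688
  −(0.03)·ln(0.03) = 0.1052
  −(0.04)·ln(0.04) = 0.1288
Sum: 0.3646 + 0.3549 + 0.2021 + 0.1688 + 0.1052 + 0.1288 = 1.324 nats.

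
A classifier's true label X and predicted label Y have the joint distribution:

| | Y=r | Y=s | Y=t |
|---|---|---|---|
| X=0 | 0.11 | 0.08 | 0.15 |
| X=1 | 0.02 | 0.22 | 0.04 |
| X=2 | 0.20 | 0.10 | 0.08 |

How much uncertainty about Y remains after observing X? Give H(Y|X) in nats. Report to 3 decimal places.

0.933 nats

Marginals: p(X) = (0.3400, 0.2800, 0.3800), p(Y) = (0.3300, 0.4000, 0.2700).
H(Y|X) = Σ p(X) · H(Y|X=·).
  X=0: p=0.3400, H(Y|X=0) = 1.0666
  X=1: p=0.2800, H(Y|X=1) = 0.6560
  X=2: p=0.3800, H(Y|X=2) = 1.0172
Weighted sum = 0.933 nats.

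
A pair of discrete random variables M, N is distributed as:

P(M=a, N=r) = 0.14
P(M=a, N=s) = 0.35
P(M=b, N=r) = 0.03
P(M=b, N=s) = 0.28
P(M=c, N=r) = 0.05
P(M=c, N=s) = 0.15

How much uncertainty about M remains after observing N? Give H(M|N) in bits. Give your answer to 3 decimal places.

1.460 bits

Chain rule: H(M|N) = H(M,N) − H(N).
Marginals: p(M) = (0.4900, 0.3100, 0.2000), p(N) = (0.2200, 0.7800).
H(M,N) = 2.2198 bits; H(N) = 0.7602 bits.
H(M|N) = 2.2198 − 0.7602 = 1.460 bits.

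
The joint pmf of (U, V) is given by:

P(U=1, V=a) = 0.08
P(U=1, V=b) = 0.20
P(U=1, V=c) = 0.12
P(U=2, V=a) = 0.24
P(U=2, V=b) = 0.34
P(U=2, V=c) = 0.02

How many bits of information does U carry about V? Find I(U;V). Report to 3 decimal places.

Marginals: p(U) = (0.4000, 0.6000), p(V) = (0.3200, 0.5400, 0.1400).
I(U;V) = Σ p(x,y)·log₂[p(x,y)/(p(x)p(y))].
  (1,a): 0.08·log₂(0.6250) = -0.0542
  (1,b): 0.20·log₂(0.9259) = -0.0222
  (1,c): 0.12·log₂(2.1429) = 0.1319
  (2,a): 0.24·log₂(1.2500) = 0.0773
  (2,b): 0.34·log₂(1.0494) = 0.0236
  (2,c): 0.02·log₂(0.2381) = -0.0414
Sum = 0.115 bits.

0.115 bits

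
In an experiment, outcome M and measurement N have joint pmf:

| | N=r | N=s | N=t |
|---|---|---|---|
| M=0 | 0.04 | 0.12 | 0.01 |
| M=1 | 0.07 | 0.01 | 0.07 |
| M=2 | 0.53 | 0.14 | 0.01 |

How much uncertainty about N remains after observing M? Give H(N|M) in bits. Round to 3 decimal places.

0.948 bits

Chain rule: H(N|M) = H(M,N) − H(M).
Marginals: p(M) = (0.1700, 0.1500, 0.6800), p(N) = (0.6400, 0.2700, 0.0900).
H(M,N) = 2.1718 bits; H(M) = 1.2235 bits.
H(N|M) = 2.1718 − 1.2235 = 0.948 bits.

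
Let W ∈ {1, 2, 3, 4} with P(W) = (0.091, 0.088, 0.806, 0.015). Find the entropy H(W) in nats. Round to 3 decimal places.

H(W) = −Σ p·ln p.
  −(0.091)·ln(0.091) = 0.2181
  −(0.088)·ln(0.088) = 0.2139
  −(0.806)·ln(0.806) = 0.1738
  −(0.015)·ln(0.015) = 0.0630
Sum: 0.2181 + 0.2139 + 0.1738 + 0.0630 = 0.669 nats.

0.669 nats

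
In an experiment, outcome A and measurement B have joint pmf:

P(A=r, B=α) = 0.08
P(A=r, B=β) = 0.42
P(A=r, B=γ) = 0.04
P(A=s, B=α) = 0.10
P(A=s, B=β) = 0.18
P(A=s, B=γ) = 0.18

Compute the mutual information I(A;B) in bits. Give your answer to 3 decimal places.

0.138 bits

Marginals: p(A) = (0.5400, 0.4600), p(B) = (0.1800, 0.6000, 0.2200).
I(A;B) = Σ p(x,y)·log₂[p(x,y)/(p(x)p(y))].
  (r,α): 0.08·log₂(0.8230) = -0.0225
  (r,β): 0.42·log₂(1.2963) = 0.1572
  (r,γ): 0.04·log₂(0.3367) = -0.0628
  (s,α): 0.10·log₂(1.2077) = 0.0272
  (s,β): 0.18·log₂(0.6522) = -0.1110
  (s,γ): 0.18·log₂(1.7787) = 0.1495
Sum = 0.138 bits.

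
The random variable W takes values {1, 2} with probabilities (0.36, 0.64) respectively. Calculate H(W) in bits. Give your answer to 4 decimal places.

H(W) = −Σ p·log₂ p.
  −(0.36)·log₂(0.36) = 0.53062
  −(0.64)·log₂(0.64) = 0.41207
Sum: 0.53062 + 0.41207 = 0.9427 bits.

0.9427 bits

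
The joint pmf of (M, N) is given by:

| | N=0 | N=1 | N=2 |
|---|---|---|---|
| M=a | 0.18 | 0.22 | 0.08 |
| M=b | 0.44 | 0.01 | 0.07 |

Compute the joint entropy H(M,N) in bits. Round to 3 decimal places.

H(M,N) = −Σ p(x,y)·log₂ p(x,y) over all 6 cells.
  cell (a,0): −0.18·log₂0.18 = 0.4453
  cell (a,1): −0.22·log₂0.22 = 0.4806
  cell (a,2): −0.08·log₂0.08 = 0.2915
  cell (b,0): −0.44·log₂0.44 = 0.5211
  cell (b,1): −0.01·log₂0.01 = 0.0664
  cell (b,2): −0.07·log₂0.07 = 0.2686
Sum = 2.074 bits.

2.074 bits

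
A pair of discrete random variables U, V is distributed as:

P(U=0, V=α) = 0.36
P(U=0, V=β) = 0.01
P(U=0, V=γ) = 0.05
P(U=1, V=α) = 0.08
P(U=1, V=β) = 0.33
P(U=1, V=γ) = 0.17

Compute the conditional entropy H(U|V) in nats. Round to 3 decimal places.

0.372 nats

Marginals: p(U) = (0.4200, 0.5800), p(V) = (0.4400, 0.3400, 0.2200).
H(U|V) = Σ p(V) · H(U|V=·).
  V=α: p=0.4400, H(U|V=α) = 0.4741
  V=β: p=0.3400, H(U|V=β) = 0.1327
  V=γ: p=0.2200, H(U|V=γ) = 0.5360
Weighted sum = 0.372 nats.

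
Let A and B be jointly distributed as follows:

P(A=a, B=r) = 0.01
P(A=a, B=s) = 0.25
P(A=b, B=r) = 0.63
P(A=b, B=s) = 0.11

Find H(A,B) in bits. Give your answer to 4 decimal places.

1.3367 bits

H(A,B) = −Σ p(x,y)·log₂ p(x,y) over all 4 cells.
  cell (a,r): −0.01·log₂0.01 = 0.06644
  cell (a,s): −0.25·log₂0.25 = 0.50000
  cell (b,r): −0.63·log₂0.63 = 0.41994
  cell (b,s): −0.11·log₂0.11 = 0.35029
Sum = 1.3367 bits.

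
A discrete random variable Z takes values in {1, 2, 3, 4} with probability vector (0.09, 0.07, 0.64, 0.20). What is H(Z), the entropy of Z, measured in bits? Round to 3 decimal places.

H(Z) = −Σ p·log₂ p.
  −(0.09)·log₂(0.09) = 0.3127
  −(0.07)·log₂(0.07) = 0.2686
  −(0.64)·log₂(0.64) = 0.4121
  −(0.20)·log₂(0.20) = 0.4644
Sum: 0.3127 + 0.2686 + 0.4121 + 0.4644 = 1.458 bits.

1.458 bits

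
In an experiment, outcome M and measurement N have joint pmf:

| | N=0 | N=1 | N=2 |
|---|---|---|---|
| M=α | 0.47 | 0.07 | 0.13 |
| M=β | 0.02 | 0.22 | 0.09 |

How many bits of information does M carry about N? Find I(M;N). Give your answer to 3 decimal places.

Marginals: p(M) = (0.6700, 0.3300), p(N) = (0.4900, 0.2900, 0.2200).
I(M;N) = Σ p(x,y)·log₂[p(x,y)/(p(x)p(y))].
  (α,0): 0.47·log₂(1.4316) = 0.2433
  (α,1): 0.07·log₂(0.3603) = -0.1031
  (α,2): 0.13·log₂(0.8820) = -0.0236
  (β,0): 0.02·log₂(0.1237) = -0.0603
  (β,1): 0.22·log₂(2.2989) = 0.2642
  (β,2): 0.09·log₂(1.2397) = 0.0279
Sum = 0.348 bits.

0.348 bits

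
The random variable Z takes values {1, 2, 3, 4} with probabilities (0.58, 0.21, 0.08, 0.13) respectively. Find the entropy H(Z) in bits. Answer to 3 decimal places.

H(Z) = −Σ p·log₂ p.
  −(0.58)·log₂(0.58) = 0.4558
  −(0.21)·log₂(0.21) = 0.4728
  −(0.08)·log₂(0.08) = 0.2915
  −(0.13)·log₂(0.13) = 0.3826
Sum: 0.4558 + 0.4728 + 0.2915 + 0.3826 = 1.603 bits.

1.603 bits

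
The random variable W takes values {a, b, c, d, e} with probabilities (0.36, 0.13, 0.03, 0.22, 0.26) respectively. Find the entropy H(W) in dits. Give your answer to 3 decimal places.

H(W) = −Σ p·log₁₀ p.
  −(0.36)·log₁₀(0.36) = 0.1597
  −(0.13)·log₁₀(0.13) = 0.1152
  −(0.03)·log₁₀(0.03) = 0.0457
  −(0.22)·log₁₀(0.22) = 0.1447
  −(0.26)·log₁₀(0.26) = 0.1521
Sum: 0.1597 + 0.1152 + 0.0457 + 0.1447 + 0.1521 = 0.617 dits.

0.617 dits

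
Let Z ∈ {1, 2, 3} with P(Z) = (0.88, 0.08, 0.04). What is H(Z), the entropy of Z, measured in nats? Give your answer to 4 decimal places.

H(Z) = −Σ p·ln p.
  −(0.88)·ln(0.88) = 0.11249
  −(0.08)·ln(0.08) = 0.20206
  −(0.04)·ln(0.04) = 0.12876
Sum: 0.11249 + 0.20206 + 0.12876 = 0.4433 nats.

0.4433 nats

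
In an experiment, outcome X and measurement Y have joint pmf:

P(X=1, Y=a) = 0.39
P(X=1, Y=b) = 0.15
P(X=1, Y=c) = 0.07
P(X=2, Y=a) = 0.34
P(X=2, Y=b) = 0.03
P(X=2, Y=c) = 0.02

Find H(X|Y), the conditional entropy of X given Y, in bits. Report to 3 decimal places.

0.913 bits

Chain rule: H(X|Y) = H(X,Y) − H(Y).
Marginals: p(X) = (0.6100, 0.3900), p(Y) = (0.7300, 0.1800, 0.0900).
H(X,Y) = 2.0027 bits; H(Y) = 1.0894 bits.
H(X|Y) = 2.0027 − 1.0894 = 0.913 bits.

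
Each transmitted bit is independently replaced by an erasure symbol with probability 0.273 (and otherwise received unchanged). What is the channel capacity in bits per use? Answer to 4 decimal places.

Binary erasure channel: capacity C = 1 − ε.
C = 1 − 0.273 = 0.7270 bits per channel use.

0.7270 bits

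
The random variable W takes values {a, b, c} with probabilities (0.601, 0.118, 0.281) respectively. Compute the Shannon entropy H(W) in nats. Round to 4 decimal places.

0.9149 nats

H(W) = −Σ p·ln p.
  −(0.601)·ln(0.601) = 0.30601
  −(0.118)·ln(0.118) = 0.25217
  −(0.281)·ln(0.281) = 0.35670
Sum: 0.30601 + 0.25217 + 0.35670 = 0.9149 nats.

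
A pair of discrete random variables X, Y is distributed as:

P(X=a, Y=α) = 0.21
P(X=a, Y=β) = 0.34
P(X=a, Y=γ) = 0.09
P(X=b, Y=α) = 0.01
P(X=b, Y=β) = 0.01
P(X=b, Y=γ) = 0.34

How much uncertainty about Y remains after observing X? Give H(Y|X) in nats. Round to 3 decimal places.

Chain rule: H(Y|X) = H(X,Y) − H(X).
Marginals: p(X) = (0.6400, 0.3600), p(Y) = (0.2200, 0.3500, 0.4300).
H(X,Y) = 1.3701 nats; H(X) = 0.6534 nats.
H(Y|X) = 1.3701 − 0.6534 = 0.717 nats.

0.717 nats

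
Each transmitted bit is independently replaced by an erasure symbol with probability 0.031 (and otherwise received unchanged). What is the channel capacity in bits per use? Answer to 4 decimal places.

Binary erasure channel: capacity C = 1 − ε.
C = 1 − 0.031 = 0.9690 bits per channel use.

0.9690 bits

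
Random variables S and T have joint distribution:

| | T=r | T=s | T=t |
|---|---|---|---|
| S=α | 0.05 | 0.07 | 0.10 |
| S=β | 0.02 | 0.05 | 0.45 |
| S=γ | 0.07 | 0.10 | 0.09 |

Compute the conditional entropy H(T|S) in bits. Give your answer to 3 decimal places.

Marginals: p(S) = (0.2200, 0.5200, 0.2600), p(T) = (0.1400, 0.2200, 0.6400).
H(T|S) = Σ p(S) · H(T|S=·).
  S=α: p=0.2200, H(T|S=α) = 1.5285
  S=β: p=0.5200, H(T|S=β) = 0.6862
  S=γ: p=0.2600, H(T|S=γ) = 1.5697
Weighted sum = 1.101 bits.

1.101 bits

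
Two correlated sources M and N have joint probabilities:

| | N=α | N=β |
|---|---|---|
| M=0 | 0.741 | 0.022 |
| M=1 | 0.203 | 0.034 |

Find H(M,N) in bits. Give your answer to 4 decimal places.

1.0744 bits

H(M,N) = −Σ p(x,y)·log₂ p(x,y) over all 4 cells.
  cell (0,α): −0.741·log₂0.741 = 0.32045
  cell (0,β): −0.022·log₂0.022 = 0.12114
  cell (1,α): −0.203·log₂0.203 = 0.46699
  cell (1,β): −0.034·log₂0.034 = 0.16586
Sum = 1.0744 bits.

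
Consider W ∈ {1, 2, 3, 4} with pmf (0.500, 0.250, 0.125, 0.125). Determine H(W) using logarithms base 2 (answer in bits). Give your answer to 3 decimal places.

1.750 bits

H(W) = −Σ p·log₂ p.
  −(0.500)·log₂(0.500) = 0.5000
  −(0.250)·log₂(0.250) = 0.5000
  −(0.125)·log₂(0.125) = 0.3750
  −(0.125)·log₂(0.125) = 0.3750
Sum: 0.5000 + 0.5000 + 0.3750 + 0.3750 = 1.750 bits.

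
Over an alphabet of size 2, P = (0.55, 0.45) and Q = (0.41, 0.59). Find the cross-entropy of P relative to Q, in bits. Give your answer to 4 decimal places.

H(P,Q) = −Σ p·log₂ q.
  −0.55·log₂(0.41) = 0.70747
  −0.45·log₂(0.59) = 0.34255
H(P,Q) = 1.0500 bits.

1.0500 bits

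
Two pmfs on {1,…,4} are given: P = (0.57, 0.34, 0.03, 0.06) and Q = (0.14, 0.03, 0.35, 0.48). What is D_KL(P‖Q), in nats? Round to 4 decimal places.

1.4272 nats

D(P‖Q) = Σ p·ln(p/q).
  0.57·ln(0.57/0.14) = 0.80028
  0.34·ln(0.34/0.03) = 0.82543
  0.03·ln(0.03/0.35) = -0.07370
  0.06·ln(0.06/0.48) = -0.12477
D(P‖Q) = 1.4272 nats.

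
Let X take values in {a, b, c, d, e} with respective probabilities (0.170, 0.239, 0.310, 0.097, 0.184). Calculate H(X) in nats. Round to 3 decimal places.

1.544 nats

H(X) = −Σ p·ln p.
  −(0.170)·ln(0.170) = 0.3012
  −(0.239)·ln(0.239) = 0.3421
  −(0.310)·ln(0.310) = 0.3631
  −(0.097)·ln(0.097) = 0.2263
  −(0.184)·ln(0.184) = 0.3115
Sum: 0.3012 + 0.3421 + 0.3631 + 0.2263 + 0.3115 = 1.544 nats.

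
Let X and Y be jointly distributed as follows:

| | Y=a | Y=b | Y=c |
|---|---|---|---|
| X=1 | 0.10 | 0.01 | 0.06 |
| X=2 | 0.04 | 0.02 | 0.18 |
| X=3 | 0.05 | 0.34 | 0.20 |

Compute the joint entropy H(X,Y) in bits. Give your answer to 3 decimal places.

H(X,Y) = −Σ p(x,y)·log₂ p(x,y) over all 9 cells.
  cell (1,a): −0.10·log₂0.10 = 0.3322
  cell (1,b): −0.01·log₂0.01 = 0.0664
  cell (1,c): −0.06·log₂0.06 = 0.2435
  cell (2,a): −0.04·log₂0.04 = 0.1858
  cell (2,b): −0.02·log₂0.02 = 0.1129
  cell (2,c): −0.18·log₂0.18 = 0.4453
  cell (3,a): −0.05·log₂0.05 = 0.2161
  cell (3,b): −0.34·log₂0.34 = 0.5292
  cell (3,c): −0.20·log₂0.20 = 0.4644
Sum = 2.596 bits.

2.596 bits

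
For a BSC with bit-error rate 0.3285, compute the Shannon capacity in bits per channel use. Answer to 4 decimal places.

Binary symmetric channel: C = 1 − h₂(ε) where h₂ is the binary entropy function.
h₂(0.3285) = −0.3285·log₂0.3285 − 0.6715·log₂0.6715 = 0.9134.
C = 1 − 0.9134 = 0.0866 bits per channel use.

0.0866 bits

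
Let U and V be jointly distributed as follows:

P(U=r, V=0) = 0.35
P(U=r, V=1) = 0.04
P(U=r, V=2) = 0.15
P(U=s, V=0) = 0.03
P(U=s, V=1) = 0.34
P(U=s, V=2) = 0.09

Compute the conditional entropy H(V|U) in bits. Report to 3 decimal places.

1.125 bits

Marginals: p(U) = (0.5400, 0.4600), p(V) = (0.3800, 0.3800, 0.2400).
H(V|U) = Σ p(U) · H(V|U=·).
  U=r: p=0.5400, H(V|U=r) = 1.1970
  U=s: p=0.4600, H(V|U=s) = 1.0397
Weighted sum = 1.125 bits.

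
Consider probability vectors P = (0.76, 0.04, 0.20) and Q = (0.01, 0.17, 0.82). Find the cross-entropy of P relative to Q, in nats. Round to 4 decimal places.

H(P,Q) = −Σ p·ln q.
  −0.76·ln(0.01) = 3.49993
  −0.04·ln(0.17) = 0.07088
  −0.20·ln(0.82) = 0.03969
H(P,Q) = 3.6105 nats.

3.6105 nats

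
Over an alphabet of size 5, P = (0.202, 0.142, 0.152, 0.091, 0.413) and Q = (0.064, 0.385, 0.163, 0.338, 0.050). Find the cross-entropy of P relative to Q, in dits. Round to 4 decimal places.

H(P,Q) = −Σ p·log₁₀ q.
  −0.202·log₁₀(0.064) = 0.24115
  −0.142·log₁₀(0.385) = 0.05886
  −0.152·log₁₀(0.163) = 0.11975
  −0.091·log₁₀(0.338) = 0.04287
  −0.413·log₁₀(0.050) = 0.53733
H(P,Q) = 1.0000 dits.

1.0000 dits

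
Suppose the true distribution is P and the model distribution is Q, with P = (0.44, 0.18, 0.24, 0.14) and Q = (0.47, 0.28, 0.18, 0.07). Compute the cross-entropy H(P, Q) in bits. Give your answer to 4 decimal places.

1.9407 bits

H(P,Q) = −Σ p·log₂ q.
  −0.44·log₂(0.47) = 0.47928
  −0.18·log₂(0.28) = 0.33057
  −0.24·log₂(0.18) = 0.59374
  −0.14·log₂(0.07) = 0.53711
H(P,Q) = 1.9407 bits.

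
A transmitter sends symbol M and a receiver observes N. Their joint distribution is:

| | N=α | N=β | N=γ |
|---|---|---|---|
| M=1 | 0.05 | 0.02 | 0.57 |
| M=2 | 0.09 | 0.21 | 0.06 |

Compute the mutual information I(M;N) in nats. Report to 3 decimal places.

Marginals: p(M) = (0.6400, 0.3600), p(N) = (0.1400, 0.2300, 0.6300).
I(M;N) = Σ p(x,y)·ln[p(x,y)/(p(x)p(y))].
  (1,α): 0.05·ln(0.5580) = -0.0292
  (1,β): 0.02·ln(0.1359) = -0.0399
  (1,γ): 0.57·ln(1.4137) = 0.1973
  (2,α): 0.09·ln(1.7857) = 0.0522
  (2,β): 0.21·ln(2.5362) = 0.1954
  (2,γ): 0.06·ln(0.2646) = -0.0798
Sum = 0.296 nats.

0.296 nats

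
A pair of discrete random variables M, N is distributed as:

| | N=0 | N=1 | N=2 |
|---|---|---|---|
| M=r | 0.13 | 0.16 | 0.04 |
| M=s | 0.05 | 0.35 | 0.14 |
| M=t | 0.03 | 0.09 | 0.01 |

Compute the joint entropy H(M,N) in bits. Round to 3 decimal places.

H(M,N) = −Σ p(x,y)·log₂ p(x,y) over all 9 cells.
  cell (r,0): −0.13·log₂0.13 = 0.3826
  cell (r,1): −0.16·log₂0.16 = 0.4230
  cell (r,2): −0.04·log₂0.04 = 0.1858
  cell (s,0): −0.05·log₂0.05 = 0.2161
  cell (s,1): −0.35·log₂0.35 = 0.5301
  cell (s,2): −0.14·log₂0.14 = 0.3971
  cell (t,0): −0.03·log₂0.03 = 0.1518
  cell (t,1): −0.09·log₂0.09 = 0.3127
  cell (t,2): −0.01·log₂0.01 = 0.0664
Sum = 2.666 bits.

2.666 bits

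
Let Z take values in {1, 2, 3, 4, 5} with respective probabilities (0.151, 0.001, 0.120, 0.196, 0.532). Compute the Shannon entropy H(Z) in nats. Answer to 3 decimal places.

H(Z) = −Σ p·ln p.
  −(0.151)·ln(0.151) = 0.2855
  −(0.001)·ln(0.001) = 0.0069
  −(0.120)·ln(0.120) = 0.2544
  −(0.196)·ln(0.196) = 0.3194
  −(0.532)·ln(0.532) = 0.3358
Sum: 0.2855 + 0.0069 + 0.2544 + 0.3194 + 0.3358 = 1.202 nats.

1.202 nats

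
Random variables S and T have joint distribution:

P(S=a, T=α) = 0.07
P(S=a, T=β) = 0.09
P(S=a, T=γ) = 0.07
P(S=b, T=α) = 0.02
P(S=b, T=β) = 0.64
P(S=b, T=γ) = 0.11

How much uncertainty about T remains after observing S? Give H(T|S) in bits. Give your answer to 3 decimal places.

0.947 bits

Chain rule: H(T|S) = H(S,T) − H(S).
Marginals: p(S) = (0.2300, 0.7700), p(T) = (0.0900, 0.7300, 0.1800).
H(S,T) = 1.7250 bits; H(S) = 0.7780 bits.
H(T|S) = 1.7250 − 0.7780 = 0.947 bits.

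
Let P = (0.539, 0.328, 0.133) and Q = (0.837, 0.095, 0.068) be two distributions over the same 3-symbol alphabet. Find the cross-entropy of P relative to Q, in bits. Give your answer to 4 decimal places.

1.7680 bits

H(P,Q) = −Σ p·log₂ q.
  −0.539·log₂(0.837) = 0.13836
  −0.328·log₂(0.095) = 1.11386
  −0.133·log₂(0.068) = 0.51582
H(P,Q) = 1.7680 bits.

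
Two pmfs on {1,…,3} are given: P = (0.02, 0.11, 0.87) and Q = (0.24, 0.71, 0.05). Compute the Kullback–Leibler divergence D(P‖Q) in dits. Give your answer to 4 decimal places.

D(P‖Q) = Σ p·log₁₀(p/q).
  0.02·log₁₀(0.02/0.24) = -0.02158
  0.11·log₁₀(0.11/0.71) = -0.08909
  0.87·log₁₀(0.87/0.05) = 1.07928
D(P‖Q) = 0.9686 dits.

0.9686 dits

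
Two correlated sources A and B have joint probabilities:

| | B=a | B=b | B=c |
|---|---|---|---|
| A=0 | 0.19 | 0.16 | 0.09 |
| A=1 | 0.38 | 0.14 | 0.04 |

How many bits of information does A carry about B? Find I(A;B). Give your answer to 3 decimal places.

0.051 bits

Marginals: p(A) = (0.4400, 0.5600), p(B) = (0.5700, 0.3000, 0.1300).
I(A;B) = Σ p(x,y)·log₂[p(x,y)/(p(x)p(y))].
  (0,a): 0.19·log₂(0.7576) = -0.0761
  (0,b): 0.16·log₂(1.2121) = 0.0444
  (0,c): 0.09·log₂(1.5734) = 0.0589
  (1,a): 0.38·log₂(1.1905) = 0.0956
  (1,b): 0.14·log₂(0.8333) = -0.0368
  (1,c): 0.04·log₂(0.5495) = -0.0346
Sum = 0.051 bits.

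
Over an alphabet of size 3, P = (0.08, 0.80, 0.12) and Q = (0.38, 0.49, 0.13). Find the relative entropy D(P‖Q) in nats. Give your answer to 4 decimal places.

0.2579 nats

D(P‖Q) = Σ p·ln(p/q).
  0.08·ln(0.08/0.38) = -0.12465
  0.80·ln(0.80/0.49) = 0.39217
  0.12·ln(0.12/0.13) = -0.00961
D(P‖Q) = 0.2579 nats.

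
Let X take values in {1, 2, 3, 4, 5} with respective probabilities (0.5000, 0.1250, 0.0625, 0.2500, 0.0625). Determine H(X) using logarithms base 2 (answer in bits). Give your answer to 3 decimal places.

1.875 bits

H(X) = −Σ p·log₂ p.
  −(0.5000)·log₂(0.5000) = 0.5000
  −(0.1250)·log₂(0.1250) = 0.3750
  −(0.0625)·log₂(0.0625) = 0.2500
  −(0.2500)·log₂(0.2500) = 0.5000
  −(0.0625)·log₂(0.0625) = 0.2500
Sum: 0.5000 + 0.3750 + 0.2500 + 0.5000 + 0.2500 = 1.875 bits.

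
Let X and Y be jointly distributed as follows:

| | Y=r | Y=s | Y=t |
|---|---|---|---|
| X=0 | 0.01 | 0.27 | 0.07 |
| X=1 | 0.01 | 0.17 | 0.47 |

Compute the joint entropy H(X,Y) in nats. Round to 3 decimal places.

1.288 nats

H(X,Y) = −Σ p(x,y)·ln p(x,y) over all 6 cells.
  cell (0,r): −0.01·ln0.01 = 0.0461
  cell (0,s): −0.27·ln0.27 = 0.3535
  cell (0,t): −0.07·ln0.07 = 0.1861
  cell (1,r): −0.01·ln0.01 = 0.0461
  cell (1,s): −0.17·ln0.17 = 0.3012
  cell (1,t): −0.47·ln0.47 = 0.3549
Sum = 1.288 nats.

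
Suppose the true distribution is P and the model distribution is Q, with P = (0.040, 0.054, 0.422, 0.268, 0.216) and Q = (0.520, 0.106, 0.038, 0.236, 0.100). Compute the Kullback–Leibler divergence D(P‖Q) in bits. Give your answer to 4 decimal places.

1.5543 bits

D(P‖Q) = Σ p·log₂(p/q).
  0.040·log₂(0.040/0.520) = -0.14802
  0.054·log₂(0.054/0.106) = -0.05254
  0.422·log₂(0.422/0.038) = 1.46568
  0.268·log₂(0.268/0.236) = 0.04916
  0.216·log₂(0.216/0.100) = 0.23998
D(P‖Q) = 1.5543 bits.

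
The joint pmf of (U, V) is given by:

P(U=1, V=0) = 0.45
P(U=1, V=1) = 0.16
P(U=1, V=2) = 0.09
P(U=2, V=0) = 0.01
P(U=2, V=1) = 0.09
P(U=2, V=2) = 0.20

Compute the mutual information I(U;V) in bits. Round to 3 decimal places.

Marginals: p(U) = (0.7000, 0.3000), p(V) = (0.4600, 0.2500, 0.2900).
I(U;V) = H(U) + H(V) − H(U,V).
H(U) = 0.8813, H(V) = 1.5332, H(U,V) = 2.0976.
I(U;V) = 0.8813 + 1.5332 − 2.0976 = 0.317 bits.

0.317 bits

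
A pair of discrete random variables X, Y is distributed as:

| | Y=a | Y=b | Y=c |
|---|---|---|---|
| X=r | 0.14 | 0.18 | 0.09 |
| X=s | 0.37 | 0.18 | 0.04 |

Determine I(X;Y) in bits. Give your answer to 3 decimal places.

Marginals: p(X) = (0.4100, 0.5900), p(Y) = (0.5100, 0.3600, 0.1300).
I(X;Y) = H(X) + H(Y) − H(X,Y).
H(X) = 0.9765, H(Y) = 1.4087, H(X,Y) = 2.3169.
I(X;Y) = 0.9765 + 1.4087 − 2.3169 = 0.068 bits.

0.068 bits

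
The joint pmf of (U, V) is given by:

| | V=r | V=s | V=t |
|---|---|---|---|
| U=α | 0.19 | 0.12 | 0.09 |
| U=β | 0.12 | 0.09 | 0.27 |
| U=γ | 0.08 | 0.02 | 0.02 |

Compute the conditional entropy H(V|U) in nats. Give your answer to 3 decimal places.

Marginals: p(U) = (0.4000, 0.4800, 0.1200), p(V) = (0.3900, 0.2300, 0.3800).
H(V|U) = Σ p(U) · H(V|U=·).
  U=α: p=0.4000, H(V|U=α) = 1.0504
  U=β: p=0.4800, H(V|U=β) = 0.9841
  U=γ: p=0.1200, H(V|U=γ) = 0.8676
Weighted sum = 0.997 nats.

0.997 nats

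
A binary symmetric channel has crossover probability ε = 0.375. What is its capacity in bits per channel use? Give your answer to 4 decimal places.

Binary symmetric channel: C = 1 − h₂(ε) where h₂ is the binary entropy function.
h₂(0.375) = −0.375·log₂0.375 − 0.625·log₂0.625 = 0.9544.
C = 1 − 0.9544 = 0.0456 bits per channel use.

0.0456 bits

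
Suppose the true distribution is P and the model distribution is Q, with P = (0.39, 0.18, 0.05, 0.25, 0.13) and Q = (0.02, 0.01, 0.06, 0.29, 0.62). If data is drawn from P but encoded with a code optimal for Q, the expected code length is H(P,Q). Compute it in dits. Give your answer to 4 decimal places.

1.2451 dits

H(P,Q) = −Σ p·log₁₀ q.
  −0.39·log₁₀(0.02) = 0.66260
  −0.18·log₁₀(0.01) = 0.36000
  −0.05·log₁₀(0.06) = 0.06109
  −0.25·log₁₀(0.29) = 0.13440
  −0.13·log₁₀(0.62) = 0.02699
H(P,Q) = 1.2451 dits.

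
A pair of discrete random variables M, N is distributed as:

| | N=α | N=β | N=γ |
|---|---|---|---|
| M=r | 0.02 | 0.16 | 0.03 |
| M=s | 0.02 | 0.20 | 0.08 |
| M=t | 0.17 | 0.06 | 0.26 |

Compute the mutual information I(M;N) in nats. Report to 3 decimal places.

0.199 nats

Marginals: p(M) = (0.2100, 0.3000, 0.4900), p(N) = (0.2100, 0.4200, 0.3700).
I(M;N) = H(M) + H(N) − H(M,N).
H(M) = 1.0385, H(N) = 1.0600, H(M,N) = 1.8991.
I(M;N) = 1.0385 + 1.0600 − 1.8991 = 0.199 nats.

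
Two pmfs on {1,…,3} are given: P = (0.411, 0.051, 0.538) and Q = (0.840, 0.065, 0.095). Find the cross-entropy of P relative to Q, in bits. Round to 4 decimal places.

2.1315 bits

H(P,Q) = −Σ p·log₂ q.
  −0.411·log₂(0.840) = 0.10338
  −0.051·log₂(0.065) = 0.20111
  −0.538·log₂(0.095) = 1.82701
H(P,Q) = 2.1315 bits.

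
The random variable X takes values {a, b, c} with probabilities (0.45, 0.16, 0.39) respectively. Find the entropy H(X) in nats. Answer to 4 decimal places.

1.0198 nats

H(X) = −Σ p·ln p.
  −(0.45)·ln(0.45) = 0.35933
  −(0.16)·ln(0.16) = 0.29321
  −(0.39)·ln(0.39) = 0.36723
Sum: 0.35933 + 0.29321 + 0.36723 = 1.0198 nats.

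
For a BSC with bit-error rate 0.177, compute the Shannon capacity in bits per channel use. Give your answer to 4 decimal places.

0.3265 bits

Binary symmetric channel: C = 1 − h₂(ε) where h₂ is the binary entropy function.
h₂(0.177) = −0.177·log₂0.177 − 0.823·log₂0.823 = 0.6735.
C = 1 − 0.6735 = 0.3265 bits per channel use.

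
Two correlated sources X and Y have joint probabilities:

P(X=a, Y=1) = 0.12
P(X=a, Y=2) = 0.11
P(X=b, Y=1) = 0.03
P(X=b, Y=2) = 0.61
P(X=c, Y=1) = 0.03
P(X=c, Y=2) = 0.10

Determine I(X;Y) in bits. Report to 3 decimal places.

Marginals: p(X) = (0.2300, 0.6400, 0.1300), p(Y) = (0.1800, 0.8200).
I(X;Y) = H(X) + H(Y) − H(X,Y).
H(X) = 1.2824, H(Y) = 0.6801, H(X,Y) = 1.7881.
I(X;Y) = 1.2824 + 0.6801 − 1.7881 = 0.174 bits.

0.174 bits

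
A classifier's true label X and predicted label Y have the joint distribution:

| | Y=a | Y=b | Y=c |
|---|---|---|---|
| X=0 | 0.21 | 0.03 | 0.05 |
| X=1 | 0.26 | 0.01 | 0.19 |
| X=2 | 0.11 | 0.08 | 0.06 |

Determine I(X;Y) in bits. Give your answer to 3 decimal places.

Marginals: p(X) = (0.2900, 0.4600, 0.2500), p(Y) = (0.5800, 0.1200, 0.3000).
I(X;Y) = Σ p(x,y)·log₂[p(x,y)/(p(x)p(y))].
  (0,a): 0.21·log₂(1.2485) = 0.0672
  (0,b): 0.03·log₂(0.8621) = -0.0064
  (0,c): 0.05·log₂(0.5747) = -0.0400
  (1,a): 0.26·log₂(0.9745) = -0.0097
  (1,b): 0.01·log₂(0.1812) = -0.0246
  (1,c): 0.19·log₂(1.3768) = 0.0877
  (2,a): 0.11·log₂(0.7586) = -0.0438
  (2,b): 0.08·log₂(2.6667) = 0.1132
  (2,c): 0.06·log₂(0.8000) = -0.0193
Sum = 0.124 bits.

0.124 bits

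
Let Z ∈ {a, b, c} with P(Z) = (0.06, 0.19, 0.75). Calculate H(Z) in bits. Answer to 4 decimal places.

H(Z) = −Σ p·log₂ p.
  −(0.06)·log₂(0.06) = 0.24353
  −(0.19)·log₂(0.19) = 0.45523
  −(0.75)·log₂(0.75) = 0.31128
Sum: 0.24353 + 0.45523 + 0.31128 = 1.0100 bits.

1.0100 bits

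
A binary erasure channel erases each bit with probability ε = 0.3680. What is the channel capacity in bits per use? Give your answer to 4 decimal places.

0.6320 bits

Binary erasure channel: capacity C = 1 − ε.
C = 1 − 0.3680 = 0.6320 bits per channel use.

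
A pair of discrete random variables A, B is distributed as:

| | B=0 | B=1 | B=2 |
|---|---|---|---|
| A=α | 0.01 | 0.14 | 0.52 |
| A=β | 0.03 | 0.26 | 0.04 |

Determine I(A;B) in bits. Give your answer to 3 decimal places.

0.301 bits

Marginals: p(A) = (0.6700, 0.3300), p(B) = (0.0400, 0.4000, 0.5600).
I(A;B) = H(A) + H(B) − H(A,B).
H(A) = 0.9149, H(B) = 1.1830, H(A,B) = 1.7969.
I(A;B) = 0.9149 + 1.1830 − 1.7969 = 0.301 bits.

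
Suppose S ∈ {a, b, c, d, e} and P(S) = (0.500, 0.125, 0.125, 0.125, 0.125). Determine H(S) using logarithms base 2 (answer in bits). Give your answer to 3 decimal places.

2.000 bits

H(S) = −Σ p·log₂ p.
  −(0.500)·log₂(0.500) = 0.5000
  −(0.125)·log₂(0.125) = 0.3750
  −(0.125)·log₂(0.125) = 0.3750
  −(0.125)·log₂(0.125) = 0.3750
  −(0.125)·log₂(0.125) = 0.3750
Sum: 0.5000 + 0.3750 + 0.3750 + 0.3750 + 0.3750 = 2.000 bits.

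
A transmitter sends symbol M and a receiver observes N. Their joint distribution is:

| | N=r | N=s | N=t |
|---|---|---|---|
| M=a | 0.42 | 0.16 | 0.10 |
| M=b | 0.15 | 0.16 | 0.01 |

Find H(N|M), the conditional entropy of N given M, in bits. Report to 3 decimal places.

1.276 bits

Marginals: p(M) = (0.6800, 0.3200), p(N) = (0.5700, 0.3200, 0.1100).
H(N|M) = Σ p(M) · H(N|M=·).
  M=a: p=0.6800, H(N|M=a) = 1.3272
  M=b: p=0.3200, H(N|M=b) = 1.1686
Weighted sum = 1.276 bits.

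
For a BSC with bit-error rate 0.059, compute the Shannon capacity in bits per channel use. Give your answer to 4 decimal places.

Binary symmetric channel: C = 1 − h₂(ε) where h₂ is the binary entropy function.
h₂(0.059) = −0.059·log₂0.059 − 0.941·log₂0.941 = 0.3235.
C = 1 − 0.3235 = 0.6765 bits per channel use.

0.6765 bits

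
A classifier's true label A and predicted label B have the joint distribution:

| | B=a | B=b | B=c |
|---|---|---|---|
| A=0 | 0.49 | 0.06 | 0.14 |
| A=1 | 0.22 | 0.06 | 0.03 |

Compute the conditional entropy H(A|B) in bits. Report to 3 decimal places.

Chain rule: H(A|B) = H(A,B) − H(B).
Marginals: p(A) = (0.6900, 0.3100), p(B) = (0.7100, 0.1200, 0.1700).
H(A,B) = 2.0208 bits; H(B) = 1.1525 bits.
H(A|B) = 2.0208 − 1.1525 = 0.868 bits.

0.868 bits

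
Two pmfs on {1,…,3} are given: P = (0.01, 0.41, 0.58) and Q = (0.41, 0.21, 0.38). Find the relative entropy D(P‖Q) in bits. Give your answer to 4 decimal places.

D(P‖Q) = Σ p·log₂(p/q).
  0.01·log₂(0.01/0.41) = -0.05358
  0.41·log₂(0.41/0.21) = 0.39575
  0.58·log₂(0.58/0.38) = 0.35383
D(P‖Q) = 0.6960 bits.

0.6960 bits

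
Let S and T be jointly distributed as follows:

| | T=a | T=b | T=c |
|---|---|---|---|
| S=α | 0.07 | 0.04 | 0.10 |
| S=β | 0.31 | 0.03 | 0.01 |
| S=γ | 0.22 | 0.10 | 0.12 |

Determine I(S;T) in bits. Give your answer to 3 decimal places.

Marginals: p(S) = (0.2100, 0.3500, 0.4400), p(T) = (0.6000, 0.1700, 0.2300).
I(S;T) = H(S) + H(T) − H(S,T).
H(S) = 1.5241, H(T) = 1.3644, H(S,T) = 2.7083.
I(S;T) = 1.5241 + 1.3644 − 2.7083 = 0.180 bits.

0.180 bits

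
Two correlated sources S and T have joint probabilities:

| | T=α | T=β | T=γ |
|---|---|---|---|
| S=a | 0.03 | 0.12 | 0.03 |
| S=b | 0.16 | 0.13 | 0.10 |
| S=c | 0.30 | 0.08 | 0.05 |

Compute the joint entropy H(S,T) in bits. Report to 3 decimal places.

H(S,T) = −Σ p(x,y)·log₂ p(x,y) over all 9 cells.
  cell (a,α): −0.03·log₂0.03 = 0.1518
  cell (a,β): −0.12·log₂0.12 = 0.3671
  cell (a,γ): −0.03·log₂0.03 = 0.1518
  cell (b,α): −0.16·log₂0.16 = 0.4230
  cell (b,β): −0.13·log₂0.13 = 0.3826
  cell (b,γ): −0.10·log₂0.10 = 0.3322
  cell (c,α): −0.30·log₂0.30 = 0.5211
  cell (c,β): −0.08·log₂0.08 = 0.2915
  cell (c,γ): −0.05·log₂0.05 = 0.2161
Sum = 2.837 bits.

2.837 bits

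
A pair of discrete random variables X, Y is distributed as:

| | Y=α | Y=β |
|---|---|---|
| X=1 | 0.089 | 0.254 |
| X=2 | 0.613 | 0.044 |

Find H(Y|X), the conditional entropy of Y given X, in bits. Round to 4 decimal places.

Chain rule: H(Y|X) = H(X,Y) − H(X).
Marginals: p(X) = (0.3430, 0.6570), p(Y) = (0.7020, 0.2980).
H(X,Y) = 1.4439 bits; H(X) = 0.9277 bits.
H(Y|X) = 1.4439 − 0.9277 = 0.5162 bits.

0.5162 bits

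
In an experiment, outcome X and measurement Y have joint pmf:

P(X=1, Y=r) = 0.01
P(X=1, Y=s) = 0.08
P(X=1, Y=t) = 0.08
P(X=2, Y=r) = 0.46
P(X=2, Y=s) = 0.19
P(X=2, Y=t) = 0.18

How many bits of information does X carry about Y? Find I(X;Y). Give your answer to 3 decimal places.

Marginals: p(X) = (0.1700, 0.8300), p(Y) = (0.4700, 0.2700, 0.2600).
I(X;Y) = Σ p(x,y)·log₂[p(x,y)/(p(x)p(y))].
  (1,r): 0.01·log₂(0.1252) = -0.0300
  (1,s): 0.08·log₂(1.7429) = 0.0641
  (1,t): 0.08·log₂(1.8100) = 0.0685
  (2,r): 0.46·log₂(1.1792) = 0.1094
  (2,s): 0.19·log₂(0.8478) = -0.0452
  (2,t): 0.18·log₂(0.8341) = -0.0471
Sum = 0.120 bits.

0.120 bits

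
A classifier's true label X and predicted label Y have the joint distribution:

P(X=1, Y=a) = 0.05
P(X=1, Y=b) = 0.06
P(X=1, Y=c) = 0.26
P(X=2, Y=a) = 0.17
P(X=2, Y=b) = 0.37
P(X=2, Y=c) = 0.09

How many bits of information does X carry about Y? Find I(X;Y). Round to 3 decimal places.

0.242 bits

Marginals: p(X) = (0.3700, 0.6300), p(Y) = (0.2200, 0.4300, 0.3500).
I(X;Y) = Σ p(x,y)·log₂[p(x,y)/(p(x)p(y))].
  (1,a): 0.05·log₂(0.6143) = -0.0352
  (1,b): 0.06·log₂(0.3771) = -0.0844
  (1,c): 0.26·log₂(2.0077) = 0.2614
  (2,a): 0.17·log₂(1.2266) = 0.0501
  (2,b): 0.37·log₂(1.3658) = 0.1664
  (2,c): 0.09·log₂(0.4082) = -0.1164
Sum = 0.242 bits.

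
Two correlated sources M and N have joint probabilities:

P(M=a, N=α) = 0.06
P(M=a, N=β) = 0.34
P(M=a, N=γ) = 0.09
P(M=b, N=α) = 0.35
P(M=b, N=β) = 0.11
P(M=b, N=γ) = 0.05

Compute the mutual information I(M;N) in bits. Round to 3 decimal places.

0.261 bits

Marginals: p(M) = (0.4900, 0.5100), p(N) = (0.4100, 0.4500, 0.1400).
I(M;N) = H(M) + H(N) − H(M,N).
H(M) = 0.9997, H(N) = 1.4429, H(M,N) = 2.1818.
I(M;N) = 0.9997 + 1.4429 − 2.1818 = 0.261 bits.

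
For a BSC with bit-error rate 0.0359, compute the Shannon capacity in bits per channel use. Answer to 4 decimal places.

Binary symmetric channel: C = 1 − h₂(ε) where h₂ is the binary entropy function.
h₂(0.0359) = −0.0359·log₂0.0359 − 0.9641·log₂0.9641 = 0.2232.
C = 1 − 0.2232 = 0.7768 bits per channel use.

0.7768 bits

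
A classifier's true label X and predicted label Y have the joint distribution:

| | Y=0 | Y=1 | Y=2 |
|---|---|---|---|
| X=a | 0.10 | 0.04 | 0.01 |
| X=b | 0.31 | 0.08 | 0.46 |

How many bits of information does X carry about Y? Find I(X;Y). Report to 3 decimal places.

Marginals: p(X) = (0.1500, 0.8500), p(Y) = (0.4100, 0.1200, 0.4700).
I(X;Y) = Σ p(x,y)·log₂[p(x,y)/(p(x)p(y))].
  (a,0): 0.10·log₂(1.6260) = 0.0701
  (a,1): 0.04·log₂(2.2222) = 0.0461
  (a,2): 0.01·log₂(0.1418) = -0.0282
  (b,0): 0.31·log₂(0.8895) = -0.0524
  (b,1): 0.08·log₂(0.7843) = -0.0280
  (b,2): 0.46·log₂(1.1514) = 0.0936
Sum = 0.101 bits.

0.101 bits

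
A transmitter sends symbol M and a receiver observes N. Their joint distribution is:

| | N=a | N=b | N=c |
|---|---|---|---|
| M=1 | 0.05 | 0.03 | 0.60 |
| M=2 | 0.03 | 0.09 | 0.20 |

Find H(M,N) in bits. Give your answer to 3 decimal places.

1.739 bits

H(M,N) = −Σ p(x,y)·log₂ p(x,y) over all 6 cells.
  cell (1,a): −0.05·log₂0.05 = 0.2161
  cell (1,b): −0.03·log₂0.03 = 0.1518
  cell (1,c): −0.60·log₂0.60 = 0.4422
  cell (2,a): −0.03·log₂0.03 = 0.1518
  cell (2,b): −0.09·log₂0.09 = 0.3127
  cell (2,c): −0.20·log₂0.20 = 0.4644
Sum = 1.739 bits.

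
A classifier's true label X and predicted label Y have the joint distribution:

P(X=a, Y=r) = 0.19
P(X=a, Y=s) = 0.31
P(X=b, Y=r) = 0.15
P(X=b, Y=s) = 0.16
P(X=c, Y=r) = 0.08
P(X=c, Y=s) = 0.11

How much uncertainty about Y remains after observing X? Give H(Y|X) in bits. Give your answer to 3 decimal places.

0.975 bits

Marginals: p(X) = (0.5000, 0.3100, 0.1900), p(Y) = (0.4200, 0.5800).
H(Y|X) = Σ p(X) · H(Y|X=·).
  X=a: p=0.5000, H(Y|X=a) = 0.9580
  X=b: p=0.3100, H(Y|X=b) = 0.9992
  X=c: p=0.1900, H(Y|X=c) = 0.9819
Weighted sum = 0.975 bits.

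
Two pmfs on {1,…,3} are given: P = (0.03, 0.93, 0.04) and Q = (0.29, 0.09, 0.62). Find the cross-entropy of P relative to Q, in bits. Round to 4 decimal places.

H(P,Q) = −Σ p·log₂ q.
  −0.03·log₂(0.29) = 0.05358
  −0.93·log₂(0.09) = 3.23076
  −0.04·log₂(0.62) = 0.02759
H(P,Q) = 3.3119 bits.

3.3119 bits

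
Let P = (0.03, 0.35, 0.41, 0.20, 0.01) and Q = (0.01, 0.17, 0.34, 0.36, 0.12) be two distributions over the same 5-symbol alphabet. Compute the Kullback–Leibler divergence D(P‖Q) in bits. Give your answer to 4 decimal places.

D(P‖Q) = Σ p·log₂(p/q).
  0.03·log₂(0.03/0.01) = 0.04755
  0.35·log₂(0.35/0.17) = 0.36464
  0.41·log₂(0.41/0.34) = 0.11074
  0.20·log₂(0.20/0.36) = -0.16960
  0.01·log₂(0.01/0.12) = -0.03585
D(P‖Q) = 0.3175 bits.

0.3175 bits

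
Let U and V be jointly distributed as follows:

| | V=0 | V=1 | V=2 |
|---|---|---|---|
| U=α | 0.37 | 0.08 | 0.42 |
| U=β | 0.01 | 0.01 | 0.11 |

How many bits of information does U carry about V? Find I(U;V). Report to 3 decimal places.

Marginals: p(U) = (0.8700, 0.1300), p(V) = (0.3800, 0.0900, 0.5300).
I(U;V) = H(U) + H(V) − H(U,V).
H(U) = 0.5574, H(V) = 1.3286, H(U,V) = 1.8310.
I(U;V) = 0.5574 + 1.3286 − 1.8310 = 0.055 bits.

0.055 bits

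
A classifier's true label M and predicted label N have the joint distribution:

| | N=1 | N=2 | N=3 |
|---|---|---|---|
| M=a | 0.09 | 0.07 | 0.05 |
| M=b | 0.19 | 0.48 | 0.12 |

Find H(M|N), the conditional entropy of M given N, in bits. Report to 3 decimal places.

Chain rule: H(M|N) = H(M,N) − H(N).
Marginals: p(M) = (0.2100, 0.7900), p(N) = (0.2800, 0.5500, 0.1700).
H(M,N) = 2.1279 bits; H(N) = 1.4232 bits.
H(M|N) = 2.1279 − 1.4232 = 0.705 bits.

0.705 bits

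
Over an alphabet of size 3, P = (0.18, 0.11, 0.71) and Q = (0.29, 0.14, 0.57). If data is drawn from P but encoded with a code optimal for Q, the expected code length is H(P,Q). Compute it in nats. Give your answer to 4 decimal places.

H(P,Q) = −Σ p·ln q.
  −0.18·ln(0.29) = 0.22282
  −0.11·ln(0.14) = 0.21627
  −0.71·ln(0.57) = 0.39910
H(P,Q) = 0.8382 nats.

0.8382 nats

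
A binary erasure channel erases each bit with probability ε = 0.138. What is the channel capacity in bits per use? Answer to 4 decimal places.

Binary erasure channel: capacity C = 1 − ε.
C = 1 − 0.138 = 0.8620 bits per channel use.

0.8620 bits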